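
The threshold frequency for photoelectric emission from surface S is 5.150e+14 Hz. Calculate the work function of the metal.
2.13 eV

At the threshold frequency, photon energy equals work function:
φ = hf₀

Calculating:
φ = (6.626×10⁻³⁴ J·s)(5.150e+14 Hz)
φ = 2.13 eV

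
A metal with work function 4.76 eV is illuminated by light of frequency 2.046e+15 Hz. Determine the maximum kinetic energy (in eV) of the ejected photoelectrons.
3.7016 eV

Using Einstein's photoelectric equation: KE_max = hf - φ

First, calculate the photon energy:
E_photon = hf = (6.626×10⁻³⁴ J·s)(2.046e+15 Hz)
E_photon = 8.4616 eV

Then, the maximum kinetic energy:
KE_max = E_photon - φ = 8.4616 eV - 4.76 eV = 3.7016 eV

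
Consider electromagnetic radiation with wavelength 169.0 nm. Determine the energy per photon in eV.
7.3363 eV

Using E = hf = hc/λ:

E = hc/λ = (6.626×10⁻³⁴ J·s)(3×10⁸ m/s) / (169.0×10⁻⁹ m)
E = 7.3363 eV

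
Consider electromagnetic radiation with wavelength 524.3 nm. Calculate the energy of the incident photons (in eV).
2.3648 eV

Using E = hf = hc/λ:

E = hc/λ = (6.626×10⁻³⁴ J·s)(3×10⁸ m/s) / (524.3×10⁻⁹ m)
E = 2.3648 eV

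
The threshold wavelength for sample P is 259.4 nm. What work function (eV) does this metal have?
4.78 eV

At the threshold wavelength, photon energy equals work function:
φ = hc/λ₀

Calculating:
φ = (6.626×10⁻³⁴ J·s)(3×10⁸ m/s) / (259.4×10⁻⁹ m)
φ = 4.78 eV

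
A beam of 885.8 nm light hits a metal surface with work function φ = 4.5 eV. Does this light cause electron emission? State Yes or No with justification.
No

For photoemission, the photon energy must exceed the work function.

Photon energy: E = hc/λ = 1.3997 eV
Work function: φ = 4.5 eV

Since E_photon (1.3997 eV) < φ (4.5 eV), photoemission will NOT occur.
The threshold wavelength is λ₀ = hc/φ = 275.5 nm.
Since 885.8 nm > 275.5 nm, the photons lack sufficient energy.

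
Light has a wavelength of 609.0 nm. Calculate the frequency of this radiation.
4.9227e+14 Hz

Using the wave equation: c = fλ

Solving for frequency:
f = c/λ = (3×10⁸ m/s) / (609.0×10⁻⁹ m)
f = 4.9227e+14 Hz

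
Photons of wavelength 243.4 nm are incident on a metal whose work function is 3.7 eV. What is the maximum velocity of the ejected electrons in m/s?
7.0022e+05 m/s

First, find the maximum kinetic energy:
E_photon = hc/λ = 5.0938 eV
KE_max = E_photon - φ = 5.0938 - 3.7 = 1.3938 eV

Convert to Joules: KE_max = 1.3938 × 1.602×10⁻¹⁹ J = 2.2332e-19 J

Then use KE = ½mv² to find velocity:
v = √(2·KE/m) = √(2 × 2.2332e-19 J / 9.109e-31 kg)
v = 7.0022e+05 m/s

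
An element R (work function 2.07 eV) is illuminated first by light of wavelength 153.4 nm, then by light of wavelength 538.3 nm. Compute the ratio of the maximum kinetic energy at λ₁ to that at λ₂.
25.7762

Using Einstein's equation: KE_max = hc/λ - φ

For λ₁ = 153.4 nm:
E₁ = hc/λ₁ = 8.0824 eV
KE₁ = E₁ - φ = 8.0824 - 2.07 = 6.0124 eV

For λ₂ = 538.3 nm:
E₂ = hc/λ₂ = 2.3033 eV
KE₂ = E₂ - φ = 2.3033 - 2.07 = 0.2333 eV

Ratio: KE₁/KE₂ = 6.0124/0.2333 = 25.7762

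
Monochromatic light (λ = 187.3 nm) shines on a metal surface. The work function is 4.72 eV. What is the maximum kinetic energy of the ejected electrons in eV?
1.8996 eV

Using Einstein's photoelectric equation: KE_max = hf - φ = hc/λ - φ

First, calculate the photon energy:
E_photon = hc/λ = (6.626×10⁻³⁴ J·s)(3×10⁸ m/s) / (187.3×10⁻⁹ m)
E_photon = 6.6196 eV

Then, the maximum kinetic energy:
KE_max = E_photon - φ = 6.6196 eV - 4.72 eV = 1.8996 eV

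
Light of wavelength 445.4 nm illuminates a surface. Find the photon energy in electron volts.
2.7837 eV

Using E = hf = hc/λ:

E = hc/λ = (6.626×10⁻³⁴ J·s)(3×10⁸ m/s) / (445.4×10⁻⁹ m)
E = 2.7837 eV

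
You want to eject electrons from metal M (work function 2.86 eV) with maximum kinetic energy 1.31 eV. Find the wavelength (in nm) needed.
297.32 nm

From Einstein's equation: KE_max = hc/λ - φ

Rearranging for λ:
hc/λ = KE_max + φ
λ = hc/(KE_max + φ)

Required photon energy:
E_photon = KE_max + φ = 1.31 + 2.86 = 4.17 eV

Required wavelength:
λ = hc/E_photon = (6.626×10⁻³⁴)(3×10⁸) / (4.17 × 1.602×10⁻¹⁹)
λ = 297.32 nm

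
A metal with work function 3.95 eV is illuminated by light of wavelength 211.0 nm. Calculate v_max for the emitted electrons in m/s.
8.2311e+05 m/s

First, find the maximum kinetic energy:
E_photon = hc/λ = 5.8760 eV
KE_max = E_photon - φ = 5.8760 - 3.95 = 1.9260 eV

Convert to Joules: KE_max = 1.9260 × 1.602×10⁻¹⁹ J = 3.0858e-19 J

Then use KE = ½mv² to find velocity:
v = √(2·KE/m) = √(2 × 3.0858e-19 J / 9.109e-31 kg)
v = 8.2311e+05 m/s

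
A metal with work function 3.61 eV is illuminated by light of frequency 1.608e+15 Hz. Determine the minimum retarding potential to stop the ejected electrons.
3.0402 V

The stopping potential V_s satisfies: eV_s = KE_max

First, find KE_max using Einstein's equation:
E_photon = hf = (6.626×10⁻³⁴ J·s)(1.608e+15 Hz) = 6.6502 eV
KE_max = E_photon - φ = 6.6502 - 3.61 = 3.0402 eV

Since eV_s = KE_max:
V_s = KE_max/e = 3.0402 V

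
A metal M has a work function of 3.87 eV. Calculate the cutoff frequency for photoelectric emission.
9.3576e+14 Hz

The threshold frequency is when the photon energy equals the work function:
hf₀ = φ

Solving for f₀:
f₀ = φ/h = (3.87 eV × 1.602×10⁻¹⁹ J/eV) / (6.626×10⁻³⁴ J·s)
f₀ = 9.3576e+14 Hz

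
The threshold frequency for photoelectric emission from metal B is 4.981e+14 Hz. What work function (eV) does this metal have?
2.06 eV

At the threshold frequency, photon energy equals work function:
φ = hf₀

Calculating:
φ = (6.626×10⁻³⁴ J·s)(4.981e+14 Hz)
φ = 2.06 eV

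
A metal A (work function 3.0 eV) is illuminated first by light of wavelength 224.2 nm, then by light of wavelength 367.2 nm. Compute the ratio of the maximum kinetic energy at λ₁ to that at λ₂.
6.7204

Using Einstein's equation: KE_max = hc/λ - φ

For λ₁ = 224.2 nm:
E₁ = hc/λ₁ = 5.5301 eV
KE₁ = E₁ - φ = 5.5301 - 3.0 = 2.5301 eV

For λ₂ = 367.2 nm:
E₂ = hc/λ₂ = 3.3765 eV
KE₂ = E₂ - φ = 3.3765 - 3.0 = 0.3765 eV

Ratio: KE₁/KE₂ = 2.5301/0.3765 = 6.7204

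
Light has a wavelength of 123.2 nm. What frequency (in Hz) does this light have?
2.4334e+15 Hz

Using the wave equation: c = fλ

Solving for frequency:
f = c/λ = (3×10⁸ m/s) / (123.2×10⁻⁹ m)
f = 2.4334e+15 Hz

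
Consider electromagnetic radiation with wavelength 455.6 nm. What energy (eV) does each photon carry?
2.7213 eV

Using E = hf = hc/λ:

E = hc/λ = (6.626×10⁻³⁴ J·s)(3×10⁸ m/s) / (455.6×10⁻⁹ m)
E = 2.7213 eV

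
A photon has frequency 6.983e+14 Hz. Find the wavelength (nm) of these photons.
429.32 nm

Using the wave equation: c = fλ

Solving for wavelength:
λ = c/f = (3×10⁸ m/s) / (6.983e+14 Hz)
λ = 429.32 nm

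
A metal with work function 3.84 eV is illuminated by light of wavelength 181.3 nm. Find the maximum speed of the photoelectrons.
1.0270e+06 m/s

First, find the maximum kinetic energy:
E_photon = hc/λ = 6.8386 eV
KE_max = E_photon - φ = 6.8386 - 3.84 = 2.9986 eV

Convert to Joules: KE_max = 2.9986 × 1.602×10⁻¹⁹ J = 4.8043e-19 J

Then use KE = ½mv² to find velocity:
v = √(2·KE/m) = √(2 × 4.8043e-19 J / 9.109e-31 kg)
v = 1.0270e+06 m/s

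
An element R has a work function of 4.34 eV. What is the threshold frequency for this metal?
1.0494e+15 Hz

The threshold frequency is when the photon energy equals the work function:
hf₀ = φ

Solving for f₀:
f₀ = φ/h = (4.34 eV × 1.602×10⁻¹⁹ J/eV) / (6.626×10⁻³⁴ J·s)
f₀ = 1.0494e+15 Hz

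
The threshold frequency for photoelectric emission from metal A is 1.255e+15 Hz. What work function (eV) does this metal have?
5.19 eV

At the threshold frequency, photon energy equals work function:
φ = hf₀

Calculating:
φ = (6.626×10⁻³⁴ J·s)(1.255e+15 Hz)
φ = 5.19 eV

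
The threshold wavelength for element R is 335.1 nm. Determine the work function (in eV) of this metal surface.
3.70 eV

At the threshold wavelength, photon energy equals work function:
φ = hc/λ₀

Calculating:
φ = (6.626×10⁻³⁴ J·s)(3×10⁸ m/s) / (335.1×10⁻⁹ m)
φ = 3.70 eV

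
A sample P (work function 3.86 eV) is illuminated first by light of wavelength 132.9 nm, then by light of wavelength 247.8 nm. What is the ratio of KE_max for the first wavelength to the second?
4.7832

Using Einstein's equation: KE_max = hc/λ - φ

For λ₁ = 132.9 nm:
E₁ = hc/λ₁ = 9.3291 eV
KE₁ = E₁ - φ = 9.3291 - 3.86 = 5.4691 eV

For λ₂ = 247.8 nm:
E₂ = hc/λ₂ = 5.0034 eV
KE₂ = E₂ - φ = 5.0034 - 3.86 = 1.1434 eV

Ratio: KE₁/KE₂ = 5.4691/1.1434 = 4.7832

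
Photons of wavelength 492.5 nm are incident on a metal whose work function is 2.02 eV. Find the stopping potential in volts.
0.4974 V

The stopping potential V_s satisfies: eV_s = KE_max

First, find KE_max using Einstein's equation:
E_photon = hc/λ = 2.5174 eV
KE_max = E_photon - φ = 2.5174 - 2.02 = 0.4974 eV

Since eV_s = KE_max:
V_s = KE_max/e = 0.4974 V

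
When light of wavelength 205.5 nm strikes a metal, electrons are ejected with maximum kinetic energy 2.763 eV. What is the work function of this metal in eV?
3.27 eV

From Einstein's photoelectric equation: KE_max = hf - φ = hc/λ - φ

Rearranging for φ:
φ = hc/λ - KE_max

Calculate photon energy:
E_photon = hc/λ = 6.0333 eV

Therefore:
φ = 6.0333 - 2.763 = 3.27 eV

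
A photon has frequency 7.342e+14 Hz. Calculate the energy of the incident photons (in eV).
3.0364 eV

Using E = hf:

E = hf = (6.626×10⁻³⁴ J·s)(7.342e+14 Hz)
E = 3.0364 eV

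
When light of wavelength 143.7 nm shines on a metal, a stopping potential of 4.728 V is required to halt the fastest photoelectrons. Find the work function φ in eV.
3.90 eV

The stopping potential gives the maximum kinetic energy: KE_max = eV_s = 4.728 eV

From Einstein's photoelectric equation: KE_max = hc/λ - φ
Rearranging: φ = hc/λ - KE_max

Calculate photon energy:
E_photon = hc/λ = (6.626×10⁻³⁴ J·s)(3×10⁸ m/s) / (143.7×10⁻⁹ m) = 8.6280 eV

Therefore:
φ = 8.6280 - 4.728 = 3.90 eV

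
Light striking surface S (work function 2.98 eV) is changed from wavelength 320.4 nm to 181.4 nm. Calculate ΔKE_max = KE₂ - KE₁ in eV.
2.9652 eV

Using Einstein's equation: KE_max = hc/λ - φ

For λ₁ = 320.4 nm:
KE₁ = hc/λ₁ - φ = 3.8697 - 2.98 = 0.8897 eV

For λ₂ = 181.4 nm:
KE₂ = hc/λ₂ - φ = 6.8349 - 2.98 = 3.8549 eV

Change in KE:
ΔKE = KE₂ - KE₁ = 3.8549 - 0.8897 = 2.9652 eV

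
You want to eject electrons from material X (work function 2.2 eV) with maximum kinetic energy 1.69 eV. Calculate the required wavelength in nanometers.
318.73 nm

From Einstein's equation: KE_max = hc/λ - φ

Rearranging for λ:
hc/λ = KE_max + φ
λ = hc/(KE_max + φ)

Required photon energy:
E_photon = KE_max + φ = 1.69 + 2.2 = 3.89 eV

Required wavelength:
λ = hc/E_photon = (6.626×10⁻³⁴)(3×10⁸) / (3.89 × 1.602×10⁻¹⁹)
λ = 318.73 nm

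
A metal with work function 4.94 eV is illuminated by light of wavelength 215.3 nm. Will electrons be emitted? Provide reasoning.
Yes

For photoemission, the photon energy must exceed the work function.

Photon energy: E = hc/λ = 5.7587 eV
Work function: φ = 4.94 eV

Since E_photon (5.7587 eV) > φ (4.94 eV), photoemission WILL occur.
The threshold wavelength is λ₀ = hc/φ = 251.0 nm.
Since 215.3 nm < 251.0 nm, the light has sufficient energy.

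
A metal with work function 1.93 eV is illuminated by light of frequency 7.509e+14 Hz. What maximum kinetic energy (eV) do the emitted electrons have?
1.1755 eV

Using Einstein's photoelectric equation: KE_max = hf - φ

First, calculate the photon energy:
E_photon = hf = (6.626×10⁻³⁴ J·s)(7.509e+14 Hz)
E_photon = 3.1055 eV

Then, the maximum kinetic energy:
KE_max = E_photon - φ = 3.1055 eV - 1.93 eV = 1.1755 eV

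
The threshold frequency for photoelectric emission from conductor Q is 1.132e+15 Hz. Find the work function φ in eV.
4.68 eV

At the threshold frequency, photon energy equals work function:
φ = hf₀

Calculating:
φ = (6.626×10⁻³⁴ J·s)(1.132e+15 Hz)
φ = 4.68 eV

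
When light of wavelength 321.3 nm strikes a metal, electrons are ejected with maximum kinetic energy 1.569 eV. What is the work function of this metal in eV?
2.29 eV

From Einstein's photoelectric equation: KE_max = hf - φ = hc/λ - φ

Rearranging for φ:
φ = hc/λ - KE_max

Calculate photon energy:
E_photon = hc/λ = 3.8588 eV

Therefore:
φ = 3.8588 - 1.569 = 2.29 eV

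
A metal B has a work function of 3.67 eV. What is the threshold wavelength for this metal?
337.83 nm

The threshold wavelength is when the photon energy equals the work function:
hc/λ₀ = φ

Solving for λ₀:
λ₀ = hc/φ = (6.626×10⁻³⁴ J·s)(3×10⁸ m/s) / (3.67 eV × 1.602×10⁻¹⁹ J/eV)
λ₀ = 337.83 nm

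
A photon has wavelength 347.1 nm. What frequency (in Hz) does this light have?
8.6371e+14 Hz

Using the wave equation: c = fλ

Solving for frequency:
f = c/λ = (3×10⁸ m/s) / (347.1×10⁻⁹ m)
f = 8.6371e+14 Hz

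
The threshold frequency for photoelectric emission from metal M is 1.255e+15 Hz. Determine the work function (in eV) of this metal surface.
5.19 eV

At the threshold frequency, photon energy equals work function:
φ = hf₀

Calculating:
φ = (6.626×10⁻³⁴ J·s)(1.255e+15 Hz)
φ = 5.19 eV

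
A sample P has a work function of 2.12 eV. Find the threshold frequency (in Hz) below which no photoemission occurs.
5.1261e+14 Hz

The threshold frequency is when the photon energy equals the work function:
hf₀ = φ

Solving for f₀:
f₀ = φ/h = (2.12 eV × 1.602×10⁻¹⁹ J/eV) / (6.626×10⁻³⁴ J·s)
f₀ = 5.1261e+14 Hz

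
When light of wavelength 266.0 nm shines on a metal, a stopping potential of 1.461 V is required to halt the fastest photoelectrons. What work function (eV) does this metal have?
3.20 eV

The stopping potential gives the maximum kinetic energy: KE_max = eV_s = 1.461 eV

From Einstein's photoelectric equation: KE_max = hc/λ - φ
Rearranging: φ = hc/λ - KE_max

Calculate photon energy:
E_photon = hc/λ = (6.626×10⁻³⁴ J·s)(3×10⁸ m/s) / (266.0×10⁻⁹ m) = 4.6611 eV

Therefore:
φ = 4.6611 - 1.461 = 3.20 eV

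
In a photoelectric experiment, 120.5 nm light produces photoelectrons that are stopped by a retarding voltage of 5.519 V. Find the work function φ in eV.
4.77 eV

The stopping potential gives the maximum kinetic energy: KE_max = eV_s = 5.519 eV

From Einstein's photoelectric equation: KE_max = hc/λ - φ
Rearranging: φ = hc/λ - KE_max

Calculate photon energy:
E_photon = hc/λ = (6.626×10⁻³⁴ J·s)(3×10⁸ m/s) / (120.5×10⁻⁹ m) = 10.2891 eV

Therefore:
φ = 10.2891 - 5.519 = 4.77 eV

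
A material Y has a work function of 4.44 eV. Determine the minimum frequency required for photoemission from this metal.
1.0736e+15 Hz

The threshold frequency is when the photon energy equals the work function:
hf₀ = φ

Solving for f₀:
f₀ = φ/h = (4.44 eV × 1.602×10⁻¹⁹ J/eV) / (6.626×10⁻³⁴ J·s)
f₀ = 1.0736e+15 Hz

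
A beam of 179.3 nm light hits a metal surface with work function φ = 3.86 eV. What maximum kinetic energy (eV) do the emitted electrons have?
3.0549 eV

Using Einstein's photoelectric equation: KE_max = hf - φ = hc/λ - φ

First, calculate the photon energy:
E_photon = hc/λ = (6.626×10⁻³⁴ J·s)(3×10⁸ m/s) / (179.3×10⁻⁹ m)
E_photon = 6.9149 eV

Then, the maximum kinetic energy:
KE_max = E_photon - φ = 6.9149 eV - 3.86 eV = 3.0549 eV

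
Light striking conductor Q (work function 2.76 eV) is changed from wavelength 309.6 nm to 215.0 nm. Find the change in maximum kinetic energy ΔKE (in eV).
1.7620 eV

Using Einstein's equation: KE_max = hc/λ - φ

For λ₁ = 309.6 nm:
KE₁ = hc/λ₁ - φ = 4.0047 - 2.76 = 1.2447 eV

For λ₂ = 215.0 nm:
KE₂ = hc/λ₂ - φ = 5.7667 - 2.76 = 3.0067 eV

Change in KE:
ΔKE = KE₂ - KE₁ = 3.0067 - 1.2447 = 1.7620 eV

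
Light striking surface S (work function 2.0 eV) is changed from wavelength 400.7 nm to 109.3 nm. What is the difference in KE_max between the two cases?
8.2493 eV

Using Einstein's equation: KE_max = hc/λ - φ

For λ₁ = 400.7 nm:
KE₁ = hc/λ₁ - φ = 3.0942 - 2.0 = 1.0942 eV

For λ₂ = 109.3 nm:
KE₂ = hc/λ₂ - φ = 11.3435 - 2.0 = 9.3435 eV

Change in KE:
ΔKE = KE₂ - KE₁ = 9.3435 - 1.0942 = 8.2493 eV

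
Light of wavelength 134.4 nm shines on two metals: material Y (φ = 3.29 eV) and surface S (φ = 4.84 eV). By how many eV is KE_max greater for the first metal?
1.5500 eV

Using KE_max = hc/λ - φ for each metal:

Photon energy: E = hc/λ = 9.2250 eV

For material Y (φ₁ = 3.29 eV):
KE₁ = E - φ₁ = 9.2250 - 3.29 = 5.9350 eV

For surface S (φ₂ = 4.84 eV):
KE₂ = E - φ₂ = 9.2250 - 4.84 = 4.3850 eV

Difference:
ΔKE = KE₁ - KE₂ = 5.9350 - 4.3850 = 1.5500 eV

Note: The difference equals the difference in work functions: 4.84 - 3.29 = 1.55 eV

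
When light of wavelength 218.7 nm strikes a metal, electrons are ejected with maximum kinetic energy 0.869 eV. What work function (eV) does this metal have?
4.80 eV

From Einstein's photoelectric equation: KE_max = hf - φ = hc/λ - φ

Rearranging for φ:
φ = hc/λ - KE_max

Calculate photon energy:
E_photon = hc/λ = 5.6691 eV

Therefore:
φ = 5.6691 - 0.869 = 4.80 eV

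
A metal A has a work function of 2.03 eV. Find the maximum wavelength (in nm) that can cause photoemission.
610.76 nm

The threshold wavelength is when the photon energy equals the work function:
hc/λ₀ = φ

Solving for λ₀:
λ₀ = hc/φ = (6.626×10⁻³⁴ J·s)(3×10⁸ m/s) / (2.03 eV × 1.602×10⁻¹⁹ J/eV)
λ₀ = 610.76 nm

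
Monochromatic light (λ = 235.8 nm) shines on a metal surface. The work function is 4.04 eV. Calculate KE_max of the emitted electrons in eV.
1.2180 eV

Using Einstein's photoelectric equation: KE_max = hf - φ = hc/λ - φ

First, calculate the photon energy:
E_photon = hc/λ = (6.626×10⁻³⁴ J·s)(3×10⁸ m/s) / (235.8×10⁻⁹ m)
E_photon = 5.2580 eV

Then, the maximum kinetic energy:
KE_max = E_photon - φ = 5.2580 eV - 4.04 eV = 1.2180 eV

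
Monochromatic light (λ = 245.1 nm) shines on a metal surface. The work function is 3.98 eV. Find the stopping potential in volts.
1.0785 V

The stopping potential V_s satisfies: eV_s = KE_max

First, find KE_max using Einstein's equation:
E_photon = hc/λ = 5.0585 eV
KE_max = E_photon - φ = 5.0585 - 3.98 = 1.0785 eV

Since eV_s = KE_max:
V_s = KE_max/e = 1.0785 V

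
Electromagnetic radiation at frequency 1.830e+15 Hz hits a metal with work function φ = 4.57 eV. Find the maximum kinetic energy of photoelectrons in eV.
2.9983 eV

Using Einstein's photoelectric equation: KE_max = hf - φ

First, calculate the photon energy:
E_photon = hf = (6.626×10⁻³⁴ J·s)(1.830e+15 Hz)
E_photon = 7.5683 eV

Then, the maximum kinetic energy:
KE_max = E_photon - φ = 7.5683 eV - 4.57 eV = 2.9983 eV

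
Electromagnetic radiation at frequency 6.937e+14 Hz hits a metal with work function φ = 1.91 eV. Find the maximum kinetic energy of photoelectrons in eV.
0.9589 eV

Using Einstein's photoelectric equation: KE_max = hf - φ

First, calculate the photon energy:
E_photon = hf = (6.626×10⁻³⁴ J·s)(6.937e+14 Hz)
E_photon = 2.8689 eV

Then, the maximum kinetic energy:
KE_max = E_photon - φ = 2.8689 eV - 1.91 eV = 0.9589 eV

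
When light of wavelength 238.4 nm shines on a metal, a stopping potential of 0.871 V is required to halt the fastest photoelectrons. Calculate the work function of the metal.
4.33 eV

The stopping potential gives the maximum kinetic energy: KE_max = eV_s = 0.871 eV

From Einstein's photoelectric equation: KE_max = hc/λ - φ
Rearranging: φ = hc/λ - KE_max

Calculate photon energy:
E_photon = hc/λ = (6.626×10⁻³⁴ J·s)(3×10⁸ m/s) / (238.4×10⁻⁹ m) = 5.2007 eV

Therefore:
φ = 5.2007 - 0.871 = 4.33 eV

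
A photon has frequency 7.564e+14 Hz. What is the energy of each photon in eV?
3.1282 eV

Using E = hf:

E = hf = (6.626×10⁻³⁴ J·s)(7.564e+14 Hz)
E = 3.1282 eV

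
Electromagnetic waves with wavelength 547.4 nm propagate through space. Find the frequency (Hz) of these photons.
5.4767e+14 Hz

Using the wave equation: c = fλ

Solving for frequency:
f = c/λ = (3×10⁸ m/s) / (547.4×10⁻⁹ m)
f = 5.4767e+14 Hz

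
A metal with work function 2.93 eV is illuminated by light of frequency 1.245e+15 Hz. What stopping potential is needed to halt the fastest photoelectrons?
2.2189 V

The stopping potential V_s satisfies: eV_s = KE_max

First, find KE_max using Einstein's equation:
E_photon = hf = (6.626×10⁻³⁴ J·s)(1.245e+15 Hz) = 5.1489 eV
KE_max = E_photon - φ = 5.1489 - 2.93 = 2.2189 eV

Since eV_s = KE_max:
V_s = KE_max/e = 2.2189 V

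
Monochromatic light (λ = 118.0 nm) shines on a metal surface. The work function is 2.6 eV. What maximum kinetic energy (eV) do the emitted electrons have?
7.9071 eV

Using Einstein's photoelectric equation: KE_max = hf - φ = hc/λ - φ

First, calculate the photon energy:
E_photon = hc/λ = (6.626×10⁻³⁴ J·s)(3×10⁸ m/s) / (118.0×10⁻⁹ m)
E_photon = 10.5071 eV

Then, the maximum kinetic energy:
KE_max = E_photon - φ = 10.5071 eV - 2.6 eV = 7.9071 eV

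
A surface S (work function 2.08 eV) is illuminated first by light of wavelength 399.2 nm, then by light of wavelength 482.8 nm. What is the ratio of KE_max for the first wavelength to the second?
2.1020

Using Einstein's equation: KE_max = hc/λ - φ

For λ₁ = 399.2 nm:
E₁ = hc/λ₁ = 3.1058 eV
KE₁ = E₁ - φ = 3.1058 - 2.08 = 1.0258 eV

For λ₂ = 482.8 nm:
E₂ = hc/λ₂ = 2.5680 eV
KE₂ = E₂ - φ = 2.5680 - 2.08 = 0.4880 eV

Ratio: KE₁/KE₂ = 1.0258/0.4880 = 2.1020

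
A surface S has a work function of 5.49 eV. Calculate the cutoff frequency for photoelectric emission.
1.3275e+15 Hz

The threshold frequency is when the photon energy equals the work function:
hf₀ = φ

Solving for f₀:
f₀ = φ/h = (5.49 eV × 1.602×10⁻¹⁹ J/eV) / (6.626×10⁻³⁴ J·s)
f₀ = 1.3275e+15 Hz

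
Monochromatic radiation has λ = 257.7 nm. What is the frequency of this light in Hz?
1.1633e+15 Hz

Using the wave equation: c = fλ

Solving for frequency:
f = c/λ = (3×10⁸ m/s) / (257.7×10⁻⁹ m)
f = 1.1633e+15 Hz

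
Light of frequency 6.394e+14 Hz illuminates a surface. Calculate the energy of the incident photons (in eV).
2.6443 eV

Using E = hf:

E = hf = (6.626×10⁻³⁴ J·s)(6.394e+14 Hz)
E = 2.6443 eV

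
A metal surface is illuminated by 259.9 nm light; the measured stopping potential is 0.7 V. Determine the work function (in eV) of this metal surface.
4.07 eV

The stopping potential gives the maximum kinetic energy: KE_max = eV_s = 0.7 eV

From Einstein's photoelectric equation: KE_max = hc/λ - φ
Rearranging: φ = hc/λ - KE_max

Calculate photon energy:
E_photon = hc/λ = (6.626×10⁻³⁴ J·s)(3×10⁸ m/s) / (259.9×10⁻⁹ m) = 4.7705 eV

Therefore:
φ = 4.7705 - 0.7 = 4.07 eV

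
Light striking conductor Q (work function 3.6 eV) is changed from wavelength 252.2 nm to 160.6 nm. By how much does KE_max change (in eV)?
2.8040 eV

Using Einstein's equation: KE_max = hc/λ - φ

For λ₁ = 252.2 nm:
KE₁ = hc/λ₁ - φ = 4.9161 - 3.6 = 1.3161 eV

For λ₂ = 160.6 nm:
KE₂ = hc/λ₂ - φ = 7.7201 - 3.6 = 4.1201 eV

Change in KE:
ΔKE = KE₂ - KE₁ = 4.1201 - 1.3161 = 2.8040 eV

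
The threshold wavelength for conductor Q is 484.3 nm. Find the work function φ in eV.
2.56 eV

At the threshold wavelength, photon energy equals work function:
φ = hc/λ₀

Calculating:
φ = (6.626×10⁻³⁴ J·s)(3×10⁸ m/s) / (484.3×10⁻⁹ m)
φ = 2.56 eV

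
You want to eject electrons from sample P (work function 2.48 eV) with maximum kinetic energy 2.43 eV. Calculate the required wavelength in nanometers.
252.51 nm

From Einstein's equation: KE_max = hc/λ - φ

Rearranging for λ:
hc/λ = KE_max + φ
λ = hc/(KE_max + φ)

Required photon energy:
E_photon = KE_max + φ = 2.43 + 2.48 = 4.91 eV

Required wavelength:
λ = hc/E_photon = (6.626×10⁻³⁴)(3×10⁸) / (4.91 × 1.602×10⁻¹⁹)
λ = 252.51 nm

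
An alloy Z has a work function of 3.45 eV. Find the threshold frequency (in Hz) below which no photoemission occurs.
8.3421e+14 Hz

The threshold frequency is when the photon energy equals the work function:
hf₀ = φ

Solving for f₀:
f₀ = φ/h = (3.45 eV × 1.602×10⁻¹⁹ J/eV) / (6.626×10⁻³⁴ J·s)
f₀ = 8.3421e+14 Hz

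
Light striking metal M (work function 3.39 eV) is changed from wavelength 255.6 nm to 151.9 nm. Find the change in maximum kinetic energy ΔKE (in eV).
3.3115 eV

Using Einstein's equation: KE_max = hc/λ - φ

For λ₁ = 255.6 nm:
KE₁ = hc/λ₁ - φ = 4.8507 - 3.39 = 1.4607 eV

For λ₂ = 151.9 nm:
KE₂ = hc/λ₂ - φ = 8.1622 - 3.39 = 4.7722 eV

Change in KE:
ΔKE = KE₂ - KE₁ = 4.7722 - 1.4607 = 3.3115 eV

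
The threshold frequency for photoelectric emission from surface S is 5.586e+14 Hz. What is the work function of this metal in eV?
2.31 eV

At the threshold frequency, photon energy equals work function:
φ = hf₀

Calculating:
φ = (6.626×10⁻³⁴ J·s)(5.586e+14 Hz)
φ = 2.31 eV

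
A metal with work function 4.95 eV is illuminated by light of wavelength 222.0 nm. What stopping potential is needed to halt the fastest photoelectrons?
0.6349 V

The stopping potential V_s satisfies: eV_s = KE_max

First, find KE_max using Einstein's equation:
E_photon = hc/λ = 5.5849 eV
KE_max = E_photon - φ = 5.5849 - 4.95 = 0.6349 eV

Since eV_s = KE_max:
V_s = KE_max/e = 0.6349 V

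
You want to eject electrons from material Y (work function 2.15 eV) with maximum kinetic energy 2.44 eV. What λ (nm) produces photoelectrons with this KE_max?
270.12 nm

From Einstein's equation: KE_max = hc/λ - φ

Rearranging for λ:
hc/λ = KE_max + φ
λ = hc/(KE_max + φ)

Required photon energy:
E_photon = KE_max + φ = 2.44 + 2.15 = 4.59 eV

Required wavelength:
λ = hc/E_photon = (6.626×10⁻³⁴)(3×10⁸) / (4.59 × 1.602×10⁻¹⁹)
λ = 270.12 nm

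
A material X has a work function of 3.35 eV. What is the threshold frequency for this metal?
8.1003e+14 Hz

The threshold frequency is when the photon energy equals the work function:
hf₀ = φ

Solving for f₀:
f₀ = φ/h = (3.35 eV × 1.602×10⁻¹⁹ J/eV) / (6.626×10⁻³⁴ J·s)
f₀ = 8.1003e+14 Hz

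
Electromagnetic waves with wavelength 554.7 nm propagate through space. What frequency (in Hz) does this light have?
5.4046e+14 Hz

Using the wave equation: c = fλ

Solving for frequency:
f = c/λ = (3×10⁸ m/s) / (554.7×10⁻⁹ m)
f = 5.4046e+14 Hz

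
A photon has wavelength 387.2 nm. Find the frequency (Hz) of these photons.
7.7426e+14 Hz

Using the wave equation: c = fλ

Solving for frequency:
f = c/λ = (3×10⁸ m/s) / (387.2×10⁻⁹ m)
f = 7.7426e+14 Hz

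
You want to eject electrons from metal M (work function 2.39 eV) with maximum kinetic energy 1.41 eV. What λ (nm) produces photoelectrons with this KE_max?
326.27 nm

From Einstein's equation: KE_max = hc/λ - φ

Rearranging for λ:
hc/λ = KE_max + φ
λ = hc/(KE_max + φ)

Required photon energy:
E_photon = KE_max + φ = 1.41 + 2.39 = 3.80 eV

Required wavelength:
λ = hc/E_photon = (6.626×10⁻³⁴)(3×10⁸) / (3.80 × 1.602×10⁻¹⁹)
λ = 326.27 nm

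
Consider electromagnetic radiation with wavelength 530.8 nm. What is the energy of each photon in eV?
2.3358 eV

Using E = hf = hc/λ:

E = hc/λ = (6.626×10⁻³⁴ J·s)(3×10⁸ m/s) / (530.8×10⁻⁹ m)
E = 2.3358 eV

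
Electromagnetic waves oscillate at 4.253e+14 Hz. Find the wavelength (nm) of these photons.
704.90 nm

Using the wave equation: c = fλ

Solving for wavelength:
λ = c/f = (3×10⁸ m/s) / (4.253e+14 Hz)
λ = 704.90 nm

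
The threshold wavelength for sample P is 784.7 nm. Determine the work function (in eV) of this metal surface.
1.58 eV

At the threshold wavelength, photon energy equals work function:
φ = hc/λ₀

Calculating:
φ = (6.626×10⁻³⁴ J·s)(3×10⁸ m/s) / (784.7×10⁻⁹ m)
φ = 1.58 eV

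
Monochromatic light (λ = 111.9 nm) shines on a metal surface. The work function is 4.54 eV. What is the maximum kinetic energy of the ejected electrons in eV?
6.5399 eV

Using Einstein's photoelectric equation: KE_max = hf - φ = hc/λ - φ

First, calculate the photon energy:
E_photon = hc/λ = (6.626×10⁻³⁴ J·s)(3×10⁸ m/s) / (111.9×10⁻⁹ m)
E_photon = 11.0799 eV

Then, the maximum kinetic energy:
KE_max = E_photon - φ = 11.0799 eV - 4.54 eV = 6.5399 eV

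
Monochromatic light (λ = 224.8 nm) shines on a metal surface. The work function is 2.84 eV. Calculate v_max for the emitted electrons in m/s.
9.7009e+05 m/s

First, find the maximum kinetic energy:
E_photon = hc/λ = 5.5153 eV
KE_max = E_photon - φ = 5.5153 - 2.84 = 2.6753 eV

Convert to Joules: KE_max = 2.6753 × 1.602×10⁻¹⁹ J = 4.2863e-19 J

Then use KE = ½mv² to find velocity:
v = √(2·KE/m) = √(2 × 4.2863e-19 J / 9.109e-31 kg)
v = 9.7009e+05 m/s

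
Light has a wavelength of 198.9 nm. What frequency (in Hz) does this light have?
1.5073e+15 Hz

Using the wave equation: c = fλ

Solving for frequency:
f = c/λ = (3×10⁸ m/s) / (198.9×10⁻⁹ m)
f = 1.5073e+15 Hz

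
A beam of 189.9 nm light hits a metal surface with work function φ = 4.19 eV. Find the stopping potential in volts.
2.3389 V

The stopping potential V_s satisfies: eV_s = KE_max

First, find KE_max using Einstein's equation:
E_photon = hc/λ = 6.5289 eV
KE_max = E_photon - φ = 6.5289 - 4.19 = 2.3389 eV

Since eV_s = KE_max:
V_s = KE_max/e = 2.3389 V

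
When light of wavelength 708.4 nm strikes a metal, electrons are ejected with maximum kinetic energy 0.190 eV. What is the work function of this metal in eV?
1.56 eV

From Einstein's photoelectric equation: KE_max = hf - φ = hc/λ - φ

Rearranging for φ:
φ = hc/λ - KE_max

Calculate photon energy:
E_photon = hc/λ = 1.7502 eV

Therefore:
φ = 1.7502 - 0.190 = 1.56 eV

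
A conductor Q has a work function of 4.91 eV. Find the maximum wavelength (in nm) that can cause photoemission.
252.51 nm

The threshold wavelength is when the photon energy equals the work function:
hc/λ₀ = φ

Solving for λ₀:
λ₀ = hc/φ = (6.626×10⁻³⁴ J·s)(3×10⁸ m/s) / (4.91 eV × 1.602×10⁻¹⁹ J/eV)
λ₀ = 252.51 nm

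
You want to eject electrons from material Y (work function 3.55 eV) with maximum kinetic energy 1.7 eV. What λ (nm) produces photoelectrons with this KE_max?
236.16 nm

From Einstein's equation: KE_max = hc/λ - φ

Rearranging for λ:
hc/λ = KE_max + φ
λ = hc/(KE_max + φ)

Required photon energy:
E_photon = KE_max + φ = 1.7 + 3.55 = 5.25 eV

Required wavelength:
λ = hc/E_photon = (6.626×10⁻³⁴)(3×10⁸) / (5.25 × 1.602×10⁻¹⁹)
λ = 236.16 nm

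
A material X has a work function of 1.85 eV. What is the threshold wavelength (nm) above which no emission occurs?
670.18 nm

The threshold wavelength is when the photon energy equals the work function:
hc/λ₀ = φ

Solving for λ₀:
λ₀ = hc/φ = (6.626×10⁻³⁴ J·s)(3×10⁸ m/s) / (1.85 eV × 1.602×10⁻¹⁹ J/eV)
λ₀ = 670.18 nm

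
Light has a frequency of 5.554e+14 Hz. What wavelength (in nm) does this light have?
539.78 nm

Using the wave equation: c = fλ

Solving for wavelength:
λ = c/f = (3×10⁸ m/s) / (5.554e+14 Hz)
λ = 539.78 nm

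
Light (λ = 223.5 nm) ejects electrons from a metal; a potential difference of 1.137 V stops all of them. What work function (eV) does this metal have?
4.41 eV

The stopping potential gives the maximum kinetic energy: KE_max = eV_s = 1.137 eV

From Einstein's photoelectric equation: KE_max = hc/λ - φ
Rearranging: φ = hc/λ - KE_max

Calculate photon energy:
E_photon = hc/λ = (6.626×10⁻³⁴ J·s)(3×10⁸ m/s) / (223.5×10⁻⁹ m) = 5.5474 eV

Therefore:
φ = 5.5474 - 1.137 = 4.41 eV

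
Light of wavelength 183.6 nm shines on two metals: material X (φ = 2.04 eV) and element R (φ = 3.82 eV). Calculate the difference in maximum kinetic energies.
1.7800 eV

Using KE_max = hc/λ - φ for each metal:

Photon energy: E = hc/λ = 6.7530 eV

For material X (φ₁ = 2.04 eV):
KE₁ = E - φ₁ = 6.7530 - 2.04 = 4.7130 eV

For element R (φ₂ = 3.82 eV):
KE₂ = E - φ₂ = 6.7530 - 3.82 = 2.9330 eV

Difference:
ΔKE = KE₁ - KE₂ = 4.7130 - 2.9330 = 1.7800 eV

Note: The difference equals the difference in work functions: 3.82 - 2.04 = 1.78 eV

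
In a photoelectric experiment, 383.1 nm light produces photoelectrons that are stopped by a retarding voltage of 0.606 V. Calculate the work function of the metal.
2.63 eV

The stopping potential gives the maximum kinetic energy: KE_max = eV_s = 0.606 eV

From Einstein's photoelectric equation: KE_max = hc/λ - φ
Rearranging: φ = hc/λ - KE_max

Calculate photon energy:
E_photon = hc/λ = (6.626×10⁻³⁴ J·s)(3×10⁸ m/s) / (383.1×10⁻⁹ m) = 3.2363 eV

Therefore:
φ = 3.2363 - 0.606 = 2.63 eV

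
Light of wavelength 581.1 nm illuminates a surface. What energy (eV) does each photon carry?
2.1336 eV

Using E = hf = hc/λ:

E = hc/λ = (6.626×10⁻³⁴ J·s)(3×10⁸ m/s) / (581.1×10⁻⁹ m)
E = 2.1336 eV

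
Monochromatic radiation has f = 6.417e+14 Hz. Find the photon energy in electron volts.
2.6539 eV

Using E = hf:

E = hf = (6.626×10⁻³⁴ J·s)(6.417e+14 Hz)
E = 2.6539 eV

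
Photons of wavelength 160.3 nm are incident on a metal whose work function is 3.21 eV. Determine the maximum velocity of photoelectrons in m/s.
1.2616e+06 m/s

First, find the maximum kinetic energy:
E_photon = hc/λ = 7.7345 eV
KE_max = E_photon - φ = 7.7345 - 3.21 = 4.5245 eV

Convert to Joules: KE_max = 4.5245 × 1.602×10⁻¹⁹ J = 7.2491e-19 J

Then use KE = ½mv² to find velocity:
v = √(2·KE/m) = √(2 × 7.2491e-19 J / 9.109e-31 kg)
v = 1.2616e+06 m/s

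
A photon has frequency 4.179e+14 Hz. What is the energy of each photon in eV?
1.7283 eV

Using E = hf:

E = hf = (6.626×10⁻³⁴ J·s)(4.179e+14 Hz)
E = 1.7283 eV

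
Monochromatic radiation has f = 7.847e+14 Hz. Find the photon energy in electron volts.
3.2453 eV

Using E = hf:

E = hf = (6.626×10⁻³⁴ J·s)(7.847e+14 Hz)
E = 3.2453 eV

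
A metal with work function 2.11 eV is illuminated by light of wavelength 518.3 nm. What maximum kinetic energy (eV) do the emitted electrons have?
0.2821 eV

Using Einstein's photoelectric equation: KE_max = hf - φ = hc/λ - φ

First, calculate the photon energy:
E_photon = hc/λ = (6.626×10⁻³⁴ J·s)(3×10⁸ m/s) / (518.3×10⁻⁹ m)
E_photon = 2.3921 eV

Then, the maximum kinetic energy:
KE_max = E_photon - φ = 2.3921 eV - 2.11 eV = 0.2821 eV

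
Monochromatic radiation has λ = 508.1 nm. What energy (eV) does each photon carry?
2.4402 eV

Using E = hf = hc/λ:

E = hc/λ = (6.626×10⁻³⁴ J·s)(3×10⁸ m/s) / (508.1×10⁻⁹ m)
E = 2.4402 eV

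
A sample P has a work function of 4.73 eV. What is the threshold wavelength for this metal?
262.12 nm

The threshold wavelength is when the photon energy equals the work function:
hc/λ₀ = φ

Solving for λ₀:
λ₀ = hc/φ = (6.626×10⁻³⁴ J·s)(3×10⁸ m/s) / (4.73 eV × 1.602×10⁻¹⁹ J/eV)
λ₀ = 262.12 nm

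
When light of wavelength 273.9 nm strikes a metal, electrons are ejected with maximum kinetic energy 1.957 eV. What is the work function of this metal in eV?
2.57 eV

From Einstein's photoelectric equation: KE_max = hf - φ = hc/λ - φ

Rearranging for φ:
φ = hc/λ - KE_max

Calculate photon energy:
E_photon = hc/λ = 4.5266 eV

Therefore:
φ = 4.5266 - 1.957 = 2.57 eV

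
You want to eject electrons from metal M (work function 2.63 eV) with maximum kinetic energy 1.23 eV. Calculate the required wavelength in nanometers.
321.20 nm

From Einstein's equation: KE_max = hc/λ - φ

Rearranging for λ:
hc/λ = KE_max + φ
λ = hc/(KE_max + φ)

Required photon energy:
E_photon = KE_max + φ = 1.23 + 2.63 = 3.86 eV

Required wavelength:
λ = hc/E_photon = (6.626×10⁻³⁴)(3×10⁸) / (3.86 × 1.602×10⁻¹⁹)
λ = 321.20 nm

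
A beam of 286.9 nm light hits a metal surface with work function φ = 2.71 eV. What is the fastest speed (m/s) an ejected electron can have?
7.5291e+05 m/s

First, find the maximum kinetic energy:
E_photon = hc/λ = 4.3215 eV
KE_max = E_photon - φ = 4.3215 - 2.71 = 1.6115 eV

Convert to Joules: KE_max = 1.6115 × 1.602×10⁻¹⁹ J = 2.5819e-19 J

Then use KE = ½mv² to find velocity:
v = √(2·KE/m) = √(2 × 2.5819e-19 J / 9.109e-31 kg)
v = 7.5291e+05 m/s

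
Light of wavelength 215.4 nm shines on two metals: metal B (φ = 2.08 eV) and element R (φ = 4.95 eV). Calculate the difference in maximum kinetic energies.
2.8700 eV

Using KE_max = hc/λ - φ for each metal:

Photon energy: E = hc/λ = 5.7560 eV

For metal B (φ₁ = 2.08 eV):
KE₁ = E - φ₁ = 5.7560 - 2.08 = 3.6760 eV

For element R (φ₂ = 4.95 eV):
KE₂ = E - φ₂ = 5.7560 - 4.95 = 0.8060 eV

Difference:
ΔKE = KE₁ - KE₂ = 3.6760 - 0.8060 = 2.8700 eV

Note: The difference equals the difference in work functions: 4.95 - 2.08 = 2.87 eV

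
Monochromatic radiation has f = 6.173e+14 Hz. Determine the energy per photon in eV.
2.5529 eV

Using E = hf:

E = hf = (6.626×10⁻³⁴ J·s)(6.173e+14 Hz)
E = 2.5529 eV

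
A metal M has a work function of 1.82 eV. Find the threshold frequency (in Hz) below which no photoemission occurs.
4.4007e+14 Hz

The threshold frequency is when the photon energy equals the work function:
hf₀ = φ

Solving for f₀:
f₀ = φ/h = (1.82 eV × 1.602×10⁻¹⁹ J/eV) / (6.626×10⁻³⁴ J·s)
f₀ = 4.4007e+14 Hz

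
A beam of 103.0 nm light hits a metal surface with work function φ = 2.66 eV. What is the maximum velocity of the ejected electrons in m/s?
1.8162e+06 m/s

First, find the maximum kinetic energy:
E_photon = hc/λ = 12.0373 eV
KE_max = E_photon - φ = 12.0373 - 2.66 = 9.3773 eV

Convert to Joules: KE_max = 9.3773 × 1.602×10⁻¹⁹ J = 1.5024e-18 J

Then use KE = ½mv² to find velocity:
v = √(2·KE/m) = √(2 × 1.5024e-18 J / 9.109e-31 kg)
v = 1.8162e+06 m/s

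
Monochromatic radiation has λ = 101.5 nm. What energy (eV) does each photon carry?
12.2152 eV

Using E = hf = hc/λ:

E = hc/λ = (6.626×10⁻³⁴ J·s)(3×10⁸ m/s) / (101.5×10⁻⁹ m)
E = 12.2152 eV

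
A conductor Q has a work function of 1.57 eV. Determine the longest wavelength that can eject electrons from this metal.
789.71 nm

The threshold wavelength is when the photon energy equals the work function:
hc/λ₀ = φ

Solving for λ₀:
λ₀ = hc/φ = (6.626×10⁻³⁴ J·s)(3×10⁸ m/s) / (1.57 eV × 1.602×10⁻¹⁹ J/eV)
λ₀ = 789.71 nm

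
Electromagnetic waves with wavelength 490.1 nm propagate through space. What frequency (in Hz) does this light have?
6.1170e+14 Hz

Using the wave equation: c = fλ

Solving for frequency:
f = c/λ = (3×10⁸ m/s) / (490.1×10⁻⁹ m)
f = 6.1170e+14 Hz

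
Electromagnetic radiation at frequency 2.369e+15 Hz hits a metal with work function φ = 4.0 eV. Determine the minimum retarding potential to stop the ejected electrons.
5.7974 V

The stopping potential V_s satisfies: eV_s = KE_max

First, find KE_max using Einstein's equation:
E_photon = hf = (6.626×10⁻³⁴ J·s)(2.369e+15 Hz) = 9.7974 eV
KE_max = E_photon - φ = 9.7974 - 4.0 = 5.7974 eV

Since eV_s = KE_max:
V_s = KE_max/e = 5.7974 V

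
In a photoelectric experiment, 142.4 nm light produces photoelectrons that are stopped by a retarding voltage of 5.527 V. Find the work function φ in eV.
3.18 eV

The stopping potential gives the maximum kinetic energy: KE_max = eV_s = 5.527 eV

From Einstein's photoelectric equation: KE_max = hc/λ - φ
Rearranging: φ = hc/λ - KE_max

Calculate photon energy:
E_photon = hc/λ = (6.626×10⁻³⁴ J·s)(3×10⁸ m/s) / (142.4×10⁻⁹ m) = 8.7068 eV

Therefore:
φ = 8.7068 - 5.527 = 3.18 eV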